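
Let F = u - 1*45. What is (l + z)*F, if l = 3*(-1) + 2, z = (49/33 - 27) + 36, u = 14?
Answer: -9703/33 ≈ -294.03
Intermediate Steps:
z = 346/33 (z = (49*(1/33) - 27) + 36 = (49/33 - 27) + 36 = -842/33 + 36 = 346/33 ≈ 10.485)
l = -1 (l = -3 + 2 = -1)
F = -31 (F = 14 - 1*45 = 14 - 45 = -31)
(l + z)*F = (-1 + 346/33)*(-31) = (313/33)*(-31) = -9703/33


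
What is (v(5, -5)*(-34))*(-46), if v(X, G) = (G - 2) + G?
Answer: -18768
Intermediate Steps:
v(X, G) = -2 + 2*G (v(X, G) = (-2 + G) + G = -2 + 2*G)
(v(5, -5)*(-34))*(-46) = ((-2 + 2*(-5))*(-34))*(-46) = ((-2 - 10)*(-34))*(-46) = -12*(-34)*(-46) = 408*(-46) = -18768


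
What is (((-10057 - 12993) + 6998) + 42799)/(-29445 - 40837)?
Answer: -26747/70282 ≈ -0.38057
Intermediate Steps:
(((-10057 - 12993) + 6998) + 42799)/(-29445 - 40837) = ((-23050 + 6998) + 42799)/(-70282) = (-16052 + 42799)*(-1/70282) = 26747*(-1/70282) = -26747/70282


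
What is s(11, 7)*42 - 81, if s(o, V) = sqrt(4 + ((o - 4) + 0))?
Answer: -81 + 42*sqrt(11) ≈ 58.298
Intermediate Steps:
s(o, V) = sqrt(o) (s(o, V) = sqrt(4 + ((-4 + o) + 0)) = sqrt(4 + (-4 + o)) = sqrt(o))
s(11, 7)*42 - 81 = sqrt(11)*42 - 81 = 42*sqrt(11) - 81 = -81 + 42*sqrt(11)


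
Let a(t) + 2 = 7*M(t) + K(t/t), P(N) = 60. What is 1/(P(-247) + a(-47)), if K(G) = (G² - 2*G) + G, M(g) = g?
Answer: -1/271 ≈ -0.0036900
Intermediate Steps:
K(G) = G² - G
a(t) = -2 + 7*t (a(t) = -2 + (7*t + (t/t)*(-1 + t/t)) = -2 + (7*t + 1*(-1 + 1)) = -2 + (7*t + 1*0) = -2 + (7*t + 0) = -2 + 7*t)
1/(P(-247) + a(-47)) = 1/(60 + (-2 + 7*(-47))) = 1/(60 + (-2 - 329)) = 1/(60 - 331) = 1/(-271) = -1/271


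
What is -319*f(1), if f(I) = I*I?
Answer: -319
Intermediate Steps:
f(I) = I²
-319*f(1) = -319*1² = -319*1 = -319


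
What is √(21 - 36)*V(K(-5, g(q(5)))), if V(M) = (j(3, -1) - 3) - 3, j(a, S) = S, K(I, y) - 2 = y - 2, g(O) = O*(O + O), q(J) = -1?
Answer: -7*I*√15 ≈ -27.111*I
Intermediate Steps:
g(O) = 2*O² (g(O) = O*(2*O) = 2*O²)
K(I, y) = y (K(I, y) = 2 + (y - 2) = 2 + (-2 + y) = y)
V(M) = -7 (V(M) = (-1 - 3) - 3 = -4 - 3 = -7)
√(21 - 36)*V(K(-5, g(q(5)))) = √(21 - 36)*(-7) = √(-15)*(-7) = (I*√15)*(-7) = -7*I*√15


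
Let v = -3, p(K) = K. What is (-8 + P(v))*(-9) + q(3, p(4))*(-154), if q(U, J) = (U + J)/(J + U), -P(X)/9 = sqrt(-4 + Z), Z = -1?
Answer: -82 + 81*I*sqrt(5) ≈ -82.0 + 181.12*I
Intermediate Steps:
P(X) = -9*I*sqrt(5) (P(X) = -9*sqrt(-4 - 1) = -9*I*sqrt(5))
q(U, J) = 1 (q(U, J) = (J + U)/(J + U) = 1)
(-8 + P(v))*(-9) + q(3, p(4))*(-154) = (-8 - 9*I*sqrt(5))*(-9) + 1*(-154) = (72 + 81*I*sqrt(5)) - 154 = -82 + 81*I*sqrt(5)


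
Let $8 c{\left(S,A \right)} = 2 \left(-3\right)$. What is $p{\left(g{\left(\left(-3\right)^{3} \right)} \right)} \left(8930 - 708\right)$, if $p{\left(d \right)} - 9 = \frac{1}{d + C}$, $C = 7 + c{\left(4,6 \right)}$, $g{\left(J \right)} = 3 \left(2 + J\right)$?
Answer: $\frac{20316562}{275} \approx 73878.0$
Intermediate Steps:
$c{\left(S,A \right)} = - \frac{3}{4}$ ($c{\left(S,A \right)} = \frac{2 \left(-3\right)}{8} = \frac{1}{8} \left(-6\right) = - \frac{3}{4}$)
$g{\left(J \right)} = 6 + 3 J$
$C = \frac{25}{4}$ ($C = 7 - \frac{3}{4} = \frac{25}{4} \approx 6.25$)
$p{\left(d \right)} = 9 + \frac{1}{\frac{25}{4} + d}$ ($p{\left(d \right)} = 9 + \frac{1}{d + \frac{25}{4}} = 9 + \frac{1}{\frac{25}{4} + d}$)
$p{\left(g{\left(\left(-3\right)^{3} \right)} \right)} \left(8930 - 708\right) = \frac{229 + 36 \left(6 + 3 \left(-3\right)^{3}\right)}{25 + 4 \left(6 + 3 \left(-3\right)^{3}\right)} \left(8930 - 708\right) = \frac{229 + 36 \left(6 + 3 \left(-27\right)\right)}{25 + 4 \left(6 + 3 \left(-27\right)\right)} 8222 = \frac{229 + 36 \left(6 - 81\right)}{25 + 4 \left(6 - 81\right)} 8222 = \frac{229 + 36 \left(-75\right)}{25 + 4 \left(-75\right)} 8222 = \frac{229 - 2700}{25 - 300} \cdot 8222 = \frac{1}{-275} \left(-2471\right) 8222 = \left(- \frac{1}{275}\right) \left(-2471\right) 8222 = \frac{2471}{275} \cdot 8222 = \frac{20316562}{275}$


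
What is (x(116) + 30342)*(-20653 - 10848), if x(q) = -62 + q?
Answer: -957504396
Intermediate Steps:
(x(116) + 30342)*(-20653 - 10848) = ((-62 + 116) + 30342)*(-20653 - 10848) = (54 + 30342)*(-31501) = 30396*(-31501) = -957504396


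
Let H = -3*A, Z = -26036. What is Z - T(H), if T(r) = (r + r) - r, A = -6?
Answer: -26054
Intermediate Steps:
H = 18 (H = -3*(-6) = 18)
T(r) = r (T(r) = 2*r - r = r)
Z - T(H) = -26036 - 1*18 = -26036 - 18 = -26054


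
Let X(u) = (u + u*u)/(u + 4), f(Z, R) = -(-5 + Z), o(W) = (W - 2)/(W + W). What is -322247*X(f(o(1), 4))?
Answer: -46081321/38 ≈ -1.2127e+6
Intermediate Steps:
o(W) = (-2 + W)/(2*W) (o(W) = (-2 + W)/((2*W)) = (-2 + W)*(1/(2*W)) = (-2 + W)/(2*W))
f(Z, R) = 5 - Z
X(u) = (u + u²)/(4 + u)
-322247*X(f(o(1), 4)) = -322247*(5 - (-2 + 1)/(2*1))*(1 + (5 - (-2 + 1)/(2*1)))/(4 + (5 - (-2 + 1)/(2*1))) = -322247*(5 - (-1)/2)*(1 + (5 - (-1)/2))/(4 + (5 - (-1)/2)) = -322247*(5 - 1*(-½))*(1 + (5 - 1*(-½)))/(4 + (5 - 1*(-½))) = -322247*(5 + ½)*(1 + (5 + ½))/(4 + (5 + ½)) = -3544717*(1 + 11/2)/(2*(4 + 11/2)) = -3544717*13/(2*19/2*2) = -3544717*2*13/(2*19*2) = -322247*143/38 = -46081321/38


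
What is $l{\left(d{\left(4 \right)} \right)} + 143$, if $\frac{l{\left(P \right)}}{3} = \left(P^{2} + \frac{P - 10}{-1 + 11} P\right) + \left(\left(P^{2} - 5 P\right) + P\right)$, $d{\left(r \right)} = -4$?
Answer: $\frac{1519}{5} \approx 303.8$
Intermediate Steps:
$l{\left(P \right)} = - 12 P + 6 P^{2} + 3 P \left(-1 + \frac{P}{10}\right)$ ($l{\left(P \right)} = 3 \left(\left(P^{2} + \frac{P - 10}{-1 + 11} P\right) + \left(\left(P^{2} - 5 P\right) + P\right)\right) = 3 \left(\left(P^{2} + \frac{-10 + P}{10} P\right) + \left(P^{2} - 4 P\right)\right) = 3 \left(\left(P^{2} + \left(-10 + P\right) \frac{1}{10} P\right) + \left(P^{2} - 4 P\right)\right) = 3 \left(\left(P^{2} + \left(-1 + \frac{P}{10}\right) P\right) + \left(P^{2} - 4 P\right)\right) = 3 \left(\left(P^{2} + P \left(-1 + \frac{P}{10}\right)\right) + \left(P^{2} - 4 P\right)\right) = 3 \left(- 4 P + 2 P^{2} + P \left(-1 + \frac{P}{10}\right)\right) = - 12 P + 6 P^{2} + 3 P \left(-1 + \frac{P}{10}\right)$)
$l{\left(d{\left(4 \right)} \right)} + 143 = \frac{3}{10} \left(-4\right) \left(-50 + 21 \left(-4\right)\right) + 143 = \frac{3}{10} \left(-4\right) \left(-50 - 84\right) + 143 = \frac{3}{10} \left(-4\right) \left(-134\right) + 143 = \frac{804}{5} + 143 = \frac{1519}{5}$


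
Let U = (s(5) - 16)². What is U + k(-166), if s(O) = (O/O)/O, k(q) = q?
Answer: 2091/25 ≈ 83.640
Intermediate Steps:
s(O) = 1/O
U = 6241/25 (U = (1/5 - 16)² = (⅕ - 16)² = (-79/5)² = 6241/25 ≈ 249.64)
U + k(-166) = 6241/25 - 166 = 2091/25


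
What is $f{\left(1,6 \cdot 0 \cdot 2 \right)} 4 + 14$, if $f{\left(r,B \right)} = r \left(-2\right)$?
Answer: $6$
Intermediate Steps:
$f{\left(r,B \right)} = - 2 r$
$f{\left(1,6 \cdot 0 \cdot 2 \right)} 4 + 14 = \left(-2\right) 1 \cdot 4 + 14 = \left(-2\right) 4 + 14 = -8 + 14 = 6$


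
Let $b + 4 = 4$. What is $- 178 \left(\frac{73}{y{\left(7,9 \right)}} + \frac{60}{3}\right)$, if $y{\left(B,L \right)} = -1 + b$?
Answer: $9434$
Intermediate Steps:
$b = 0$ ($b = -4 + 4 = 0$)
$y{\left(B,L \right)} = -1$ ($y{\left(B,L \right)} = -1 + 0 = -1$)
$- 178 \left(\frac{73}{y{\left(7,9 \right)}} + \frac{60}{3}\right) = - 178 \left(\frac{73}{-1} + \frac{60}{3}\right) = - 178 \left(73 \left(-1\right) + 60 \cdot \frac{1}{3}\right) = - 178 \left(-73 + 20\right) = \left(-178\right) \left(-53\right) = 9434$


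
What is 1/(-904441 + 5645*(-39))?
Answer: -1/1124596 ≈ -8.8921e-7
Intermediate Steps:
1/(-904441 + 5645*(-39)) = 1/(-904441 - 220155) = 1/(-1124596) = -1/1124596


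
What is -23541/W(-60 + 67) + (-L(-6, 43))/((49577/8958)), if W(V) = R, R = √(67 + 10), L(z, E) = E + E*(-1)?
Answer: -3363*√77/11 ≈ -2682.7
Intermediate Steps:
L(z, E) = 0 (L(z, E) = E - E = 0)
R = √77 ≈ 8.7750
W(V) = √77
-23541/W(-60 + 67) + (-L(-6, 43))/((49577/8958)) = -23541*√77/77 + (-1*0)/((49577/8958)) = -3363*√77/11 + 0/((49577*(1/8958))) = -3363*√77/11 + 0/(49577/8958) = -3363*√77/11 + 0*(8958/49577) = -3363*√77/11 + 0 = -3363*√77/11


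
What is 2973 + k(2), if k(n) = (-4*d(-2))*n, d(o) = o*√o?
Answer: 2973 + 16*I*√2 ≈ 2973.0 + 22.627*I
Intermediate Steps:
d(o) = o^(3/2)
k(n) = 8*I*n*√2 (k(n) = (-(-8)*I*√2)*n = (8*I*√2)*n = 8*I*n*√2)
2973 + k(2) = 2973 + 8*I*2*√2 = 2973 + 16*I*√2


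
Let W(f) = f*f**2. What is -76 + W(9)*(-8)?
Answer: -5908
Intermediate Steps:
W(f) = f**3
-76 + W(9)*(-8) = -76 + 9**3*(-8) = -76 + 729*(-8) = -76 - 5832 = -5908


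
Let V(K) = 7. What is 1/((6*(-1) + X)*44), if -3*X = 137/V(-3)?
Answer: -21/11572 ≈ -0.0018147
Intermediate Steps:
X = -137/21 (X = -137/(3*7) = -1/3*137/7 = -137/21 ≈ -6.5238)
1/((6*(-1) + X)*44) = 1/((6*(-1) - 137/21)*44) = 1/((-6 - 137/21)*44) = 1/(-263/21*44) = 1/(-11572/21) = -21/11572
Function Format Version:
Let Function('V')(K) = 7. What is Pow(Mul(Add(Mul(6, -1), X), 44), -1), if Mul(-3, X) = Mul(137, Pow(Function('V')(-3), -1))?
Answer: Rational(-21, 11572) ≈ -0.0018147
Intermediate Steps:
X = Rational(-137, 21) (X = Mul(Rational(-1, 3), Mul(137, Pow(7, -1))) = Mul(Rational(-1, 3), Mul(137, Rational(1, 7))) = Mul(Rational(-1, 3), Rational(137, 7)) = Rational(-137, 21) ≈ -6.5238)
Pow(Mul(Add(Mul(6, -1), X), 44), -1) = Pow(Mul(Add(Mul(6, -1), Rational(-137, 21)), 44), -1) = Pow(Mul(Add(-6, Rational(-137, 21)), 44), -1) = Pow(Mul(Rational(-263, 21), 44), -1) = Pow(Rational(-11572, 21), -1) = Rational(-21, 11572)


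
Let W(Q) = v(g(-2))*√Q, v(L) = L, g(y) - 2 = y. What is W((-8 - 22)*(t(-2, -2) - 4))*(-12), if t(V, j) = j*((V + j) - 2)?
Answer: 0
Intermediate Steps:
g(y) = 2 + y
t(V, j) = j*(-2 + V + j)
W(Q) = 0 (W(Q) = (2 - 2)*√Q = 0*√Q = 0)
W((-8 - 22)*(t(-2, -2) - 4))*(-12) = 0*(-12) = 0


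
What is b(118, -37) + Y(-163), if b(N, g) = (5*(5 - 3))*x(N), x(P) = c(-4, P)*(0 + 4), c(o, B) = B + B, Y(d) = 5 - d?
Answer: 9608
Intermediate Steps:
c(o, B) = 2*B
x(P) = 8*P (x(P) = (2*P)*(0 + 4) = (2*P)*4 = 8*P)
b(N, g) = 80*N (b(N, g) = (5*(5 - 3))*(8*N) = (5*2)*(8*N) = 10*(8*N) = 80*N)
b(118, -37) + Y(-163) = 80*118 + (5 - 1*(-163)) = 9440 + (5 + 163) = 9440 + 168 = 9608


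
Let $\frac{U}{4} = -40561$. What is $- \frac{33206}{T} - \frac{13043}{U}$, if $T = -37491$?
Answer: $\frac{5876469377}{6082689804} \approx 0.9661$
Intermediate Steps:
$U = -162244$ ($U = 4 \left(-40561\right) = -162244$)
$- \frac{33206}{T} - \frac{13043}{U} = - \frac{33206}{-37491} - \frac{13043}{-162244} = \left(-33206\right) \left(- \frac{1}{37491}\right) - - \frac{13043}{162244} = \frac{33206}{37491} + \frac{13043}{162244} = \frac{5876469377}{6082689804}$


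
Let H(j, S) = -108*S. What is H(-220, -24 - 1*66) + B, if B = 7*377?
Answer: 12359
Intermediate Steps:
B = 2639
H(-220, -24 - 1*66) + B = -108*(-24 - 1*66) + 2639 = -108*(-24 - 66) + 2639 = -108*(-90) + 2639 = 9720 + 2639 = 12359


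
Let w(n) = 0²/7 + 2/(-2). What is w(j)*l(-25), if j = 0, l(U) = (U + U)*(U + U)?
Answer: -2500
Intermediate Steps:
l(U) = 4*U² (l(U) = (2*U)*(2*U) = 4*U²)
w(n) = -1 (w(n) = 0*(⅐) + 2*(-½) = 0 - 1 = -1)
w(j)*l(-25) = -4*(-25)² = -4*625 = -1*2500 = -2500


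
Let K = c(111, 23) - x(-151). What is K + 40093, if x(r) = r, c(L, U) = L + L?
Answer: 40466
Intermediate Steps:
c(L, U) = 2*L
K = 373 (K = 2*111 - 1*(-151) = 222 + 151 = 373)
K + 40093 = 373 + 40093 = 40466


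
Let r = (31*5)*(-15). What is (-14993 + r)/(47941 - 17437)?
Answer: -8659/15252 ≈ -0.56773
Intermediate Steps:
r = -2325 (r = 155*(-15) = -2325)
(-14993 + r)/(47941 - 17437) = (-14993 - 2325)/(47941 - 17437) = -17318/30504 = -17318*1/30504 = -8659/15252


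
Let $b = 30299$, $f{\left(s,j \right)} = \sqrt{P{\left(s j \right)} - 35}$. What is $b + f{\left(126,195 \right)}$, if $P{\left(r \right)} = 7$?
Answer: $30299 + 2 i \sqrt{7} \approx 30299.0 + 5.2915 i$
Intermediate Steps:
$f{\left(s,j \right)} = 2 i \sqrt{7}$ ($f{\left(s,j \right)} = \sqrt{7 - 35} = \sqrt{-28} = 2 i \sqrt{7}$)
$b + f{\left(126,195 \right)} = 30299 + 2 i \sqrt{7}$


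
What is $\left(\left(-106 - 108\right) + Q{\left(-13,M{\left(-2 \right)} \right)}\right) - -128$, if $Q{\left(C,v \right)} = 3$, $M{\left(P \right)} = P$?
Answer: $-83$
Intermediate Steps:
$\left(\left(-106 - 108\right) + Q{\left(-13,M{\left(-2 \right)} \right)}\right) - -128 = \left(\left(-106 - 108\right) + 3\right) - -128 = \left(-214 + 3\right) + 128 = -211 + 128 = -83$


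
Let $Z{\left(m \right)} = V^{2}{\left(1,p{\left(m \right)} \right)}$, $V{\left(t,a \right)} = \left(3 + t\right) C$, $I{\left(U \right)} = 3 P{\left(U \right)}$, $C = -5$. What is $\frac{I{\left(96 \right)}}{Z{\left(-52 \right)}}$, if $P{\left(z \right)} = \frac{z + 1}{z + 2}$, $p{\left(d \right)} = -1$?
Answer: $\frac{291}{39200} \approx 0.0074235$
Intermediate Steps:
$P{\left(z \right)} = \frac{1 + z}{2 + z}$
$I{\left(U \right)} = \frac{3 \left(1 + U\right)}{2 + U}$ ($I{\left(U \right)} = 3 \frac{1 + U}{2 + U} = \frac{3 \left(1 + U\right)}{2 + U}$)
$V{\left(t,a \right)} = -15 - 5 t$ ($V{\left(t,a \right)} = \left(3 + t\right) \left(-5\right) = -15 - 5 t$)
$Z{\left(m \right)} = 400$ ($Z{\left(m \right)} = \left(-15 - 5\right)^{2} = \left(-20\right)^{2} = 400$)
$\frac{I{\left(96 \right)}}{Z{\left(-52 \right)}} = \frac{3 \frac{1}{2 + 96} \left(1 + 96\right)}{400} = 3 \cdot \frac{1}{98} \cdot 97 \cdot \frac{1}{400} = \frac{291}{98} \cdot \frac{1}{400} = \frac{291}{39200}$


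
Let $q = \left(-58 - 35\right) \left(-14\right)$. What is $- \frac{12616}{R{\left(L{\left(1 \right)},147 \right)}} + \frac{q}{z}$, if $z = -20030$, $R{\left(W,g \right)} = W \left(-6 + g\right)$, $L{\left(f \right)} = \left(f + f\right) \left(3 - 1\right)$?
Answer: $- \frac{31679101}{1412115} \approx -22.434$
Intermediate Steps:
$L{\left(f \right)} = 4 f$ ($L{\left(f \right)} = 2 f 2 = 4 f$)
$q = 1302$ ($q = \left(-93\right) \left(-14\right) = 1302$)
$- \frac{12616}{R{\left(L{\left(1 \right)},147 \right)}} + \frac{q}{z} = - \frac{12616}{4 \cdot 1 \left(-6 + 147\right)} + \frac{1302}{-20030} = - \frac{12616}{4 \cdot 141} + 1302 \left(- \frac{1}{20030}\right) = - \frac{12616}{564} - \frac{651}{10015} = \left(-12616\right) \frac{1}{564} - \frac{651}{10015} = - \frac{3154}{141} - \frac{651}{10015} = - \frac{31679101}{1412115}$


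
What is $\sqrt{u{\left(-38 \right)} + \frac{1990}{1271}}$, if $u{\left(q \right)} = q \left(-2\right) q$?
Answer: $\frac{i \sqrt{4662864318}}{1271} \approx 53.726 i$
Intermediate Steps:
$u{\left(q \right)} = - 2 q^{2}$ ($u{\left(q \right)} = - 2 q q = - 2 q^{2}$)
$\sqrt{u{\left(-38 \right)} + \frac{1990}{1271}} = \sqrt{- 2 \left(-38\right)^{2} + \frac{1990}{1271}} = \sqrt{\left(-2\right) 1444 + 1990 \cdot \frac{1}{1271}} = \sqrt{-2888 + \frac{1990}{1271}} = \sqrt{- \frac{3668658}{1271}} = \frac{i \sqrt{4662864318}}{1271}$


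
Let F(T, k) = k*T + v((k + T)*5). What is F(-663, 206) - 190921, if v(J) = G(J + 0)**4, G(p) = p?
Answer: 27261190173126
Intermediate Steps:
v(J) = J**4 (v(J) = (J + 0)**4 = J**4)
F(T, k) = (5*T + 5*k)**4 + T*k (F(T, k) = k*T + ((k + T)*5)**4 = T*k + ((T + k)*5)**4 = T*k + (5*T + 5*k)**4 = (5*T + 5*k)**4 + T*k)
F(-663, 206) - 190921 = (625*(-663 + 206)**4 - 663*206) - 190921 = (625*(-457)**4 - 136578) - 190921 = (625*43617904801 - 136578) - 190921 = (27261190500625 - 136578) - 190921 = 27261190364047 - 190921 = 27261190173126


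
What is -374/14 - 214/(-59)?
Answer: -9535/413 ≈ -23.087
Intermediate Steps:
-374/14 - 214/(-59) = -374*1/14 - 214*(-1/59) = -187/7 + 214/59 = -9535/413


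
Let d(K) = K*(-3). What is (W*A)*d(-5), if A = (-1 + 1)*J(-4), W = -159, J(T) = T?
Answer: 0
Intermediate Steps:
d(K) = -3*K
A = 0 (A = (-1 + 1)*(-4) = 0*(-4) = 0)
(W*A)*d(-5) = (-159*0)*(-3*(-5)) = 0*15 = 0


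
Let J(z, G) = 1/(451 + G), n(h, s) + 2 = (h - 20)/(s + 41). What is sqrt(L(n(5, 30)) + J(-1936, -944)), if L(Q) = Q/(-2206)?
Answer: 5*I*sqrt(244699462442)/77216618 ≈ 0.032031*I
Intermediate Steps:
n(h, s) = -2 + (-20 + h)/(41 + s) (n(h, s) = -2 + (h - 20)/(s + 41) = -2 + (-20 + h)/(41 + s))
L(Q) = -Q/2206 (L(Q) = Q*(-1/2206) = -Q/2206)
sqrt(L(n(5, 30)) + J(-1936, -944)) = sqrt(-(-102 + 5 - 2*30)/(2206*(41 + 30)) + 1/(451 - 944)) = sqrt(-(-102 + 5 - 60)/(2206*71) + 1/(-493)) = sqrt(-(-157)/156626 - 1/493) = sqrt(-1/2206*(-157/71) - 1/493) = sqrt(157/156626 - 1/493) = sqrt(-79225/77216618) = 5*I*sqrt(244699462442)/77216618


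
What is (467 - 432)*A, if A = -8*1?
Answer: -280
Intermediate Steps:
A = -8
(467 - 432)*A = (467 - 432)*(-8) = 35*(-8) = -280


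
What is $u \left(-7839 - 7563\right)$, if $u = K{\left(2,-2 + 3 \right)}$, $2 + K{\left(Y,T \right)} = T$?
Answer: $15402$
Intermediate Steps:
$K{\left(Y,T \right)} = -2 + T$
$u = -1$ ($u = -2 + \left(-2 + 3\right) = -2 + 1 = -1$)
$u \left(-7839 - 7563\right) = - (-7839 - 7563) = \left(-1\right) \left(-15402\right) = 15402$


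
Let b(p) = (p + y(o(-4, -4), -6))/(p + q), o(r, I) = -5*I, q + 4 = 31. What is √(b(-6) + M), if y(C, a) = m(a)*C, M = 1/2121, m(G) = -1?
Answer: 5*I*√505/101 ≈ 1.1125*I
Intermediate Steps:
q = 27 (q = -4 + 31 = 27)
M = 1/2121 ≈ 0.00047148
y(C, a) = -C
b(p) = (-20 + p)/(27 + p) (b(p) = (p - (-5)*(-4))/(p + 27) = (p - 1*20)/(27 + p) = (p - 20)/(27 + p) = (-20 + p)/(27 + p))
√(b(-6) + M) = √((-20 - 6)/(27 - 6) + 1/2121) = √(-26/21 + 1/2121) = √(-125/101) = 5*I*√505/101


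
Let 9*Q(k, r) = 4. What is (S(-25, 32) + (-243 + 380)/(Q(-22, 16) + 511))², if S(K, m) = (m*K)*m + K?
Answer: 13912353948212164/21187609 ≈ 6.5663e+8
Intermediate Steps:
Q(k, r) = 4/9 (Q(k, r) = (⅑)*4 = 4/9)
S(K, m) = K + K*m² (S(K, m) = (K*m)*m + K = K*m² + K = K + K*m²)
(S(-25, 32) + (-243 + 380)/(Q(-22, 16) + 511))² = (-25*(1 + 32²) + (-243 + 380)/(4/9 + 511))² = (-25*(1 + 1024) + 137/(4603/9))² = (-25*1025 + 137*(9/4603))² = (-25625 + 1233/4603)² = (-117950642/4603)² = 13912353948212164/21187609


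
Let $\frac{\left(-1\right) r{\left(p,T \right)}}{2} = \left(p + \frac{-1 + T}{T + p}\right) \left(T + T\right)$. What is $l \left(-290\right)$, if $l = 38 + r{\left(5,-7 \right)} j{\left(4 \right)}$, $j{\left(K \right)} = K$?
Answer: $-303340$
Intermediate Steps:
$r{\left(p,T \right)} = - 4 T \left(p + \frac{-1 + T}{T + p}\right)$ ($r{\left(p,T \right)} = - 2 \left(p + \frac{-1 + T}{T + p}\right) \left(T + T\right) = - 2 \left(p + \frac{-1 + T}{T + p}\right) 2 T = - 2 \cdot 2 T \left(p + \frac{-1 + T}{T + p}\right) = - 4 T \left(p + \frac{-1 + T}{T + p}\right)$)
$l = 1046$ ($l = 38 + 4 \left(-7\right) \frac{1}{-7 + 5} \left(1 - -7 - 5^{2} - \left(-7\right) 5\right) 4 = 38 + 4 \left(-7\right) \frac{1}{-2} \left(1 + 7 - 25 + 35\right) 4 = 38 + 4 \left(-7\right) \left(- \frac{1}{2}\right) \left(1 + 7 - 25 + 35\right) 4 = 38 + 4 \left(-7\right) \left(- \frac{1}{2}\right) 18 \cdot 4 = 38 + 252 \cdot 4 = 38 + 1008 = 1046$)
$l \left(-290\right) = 1046 \left(-290\right) = -303340$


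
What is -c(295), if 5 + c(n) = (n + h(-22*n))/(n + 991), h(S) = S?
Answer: 12625/1286 ≈ 9.8173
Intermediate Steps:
c(n) = -5 - 21*n/(991 + n) (c(n) = -5 + (n - 22*n)/(n + 991) = -5 + (-21*n)/(991 + n) = -5 - 21*n/(991 + n))
-c(295) = -(-4955 - 26*295)/(991 + 295) = -(-4955 - 7670)/1286 = -(-12625)/1286 = -1*(-12625/1286) = 12625/1286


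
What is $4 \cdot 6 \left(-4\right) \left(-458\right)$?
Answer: $43968$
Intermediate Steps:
$4 \cdot 6 \left(-4\right) \left(-458\right) = 24 \left(-4\right) \left(-458\right) = \left(-96\right) \left(-458\right) = 43968$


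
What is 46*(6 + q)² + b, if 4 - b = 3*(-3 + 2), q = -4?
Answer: 191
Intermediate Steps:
b = 7 (b = 4 - 3*(-3 + 2) = 4 - 3*(-1) = 4 - 1*(-3) = 4 + 3 = 7)
46*(6 + q)² + b = 46*(6 - 4)² + 7 = 46*2² + 7 = 46*4 + 7 = 184 + 7 = 191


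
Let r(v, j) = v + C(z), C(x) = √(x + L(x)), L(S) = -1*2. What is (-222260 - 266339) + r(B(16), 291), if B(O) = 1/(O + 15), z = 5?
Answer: -15146568/31 + √3 ≈ -4.8860e+5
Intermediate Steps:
L(S) = -2
C(x) = √(-2 + x) (C(x) = √(x - 2) = √(-2 + x))
B(O) = 1/(15 + O)
r(v, j) = v + √3 (r(v, j) = v + √(-2 + 5) = v + √3)
(-222260 - 266339) + r(B(16), 291) = (-222260 - 266339) + (1/(15 + 16) + √3) = -488599 + (1/31 + √3) = -15146568/31 + √3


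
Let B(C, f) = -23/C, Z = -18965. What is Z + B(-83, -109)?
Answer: -1574072/83 ≈ -18965.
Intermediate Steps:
Z + B(-83, -109) = -18965 - 23/(-83) = -18965 - 23*(-1/83) = -18965 + 23/83 = -1574072/83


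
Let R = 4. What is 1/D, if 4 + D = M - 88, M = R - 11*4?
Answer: -1/132 ≈ -0.0075758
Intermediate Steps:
M = -40 (M = 4 - 11*4 = 4 - 44 = -40)
D = -132 (D = -4 + (-40 - 88) = -4 - 128 = -132)
1/D = 1/(-132) = -1/132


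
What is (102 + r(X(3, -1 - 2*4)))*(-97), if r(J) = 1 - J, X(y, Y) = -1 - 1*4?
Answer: -10476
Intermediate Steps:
X(y, Y) = -5 (X(y, Y) = -1 - 4 = -5)
(102 + r(X(3, -1 - 2*4)))*(-97) = (102 + (1 - 1*(-5)))*(-97) = (102 + (1 + 5))*(-97) = (102 + 6)*(-97) = 108*(-97) = -10476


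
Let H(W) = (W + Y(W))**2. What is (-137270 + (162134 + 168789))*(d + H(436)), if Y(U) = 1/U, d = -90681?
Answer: 3659804287812549/190096 ≈ 1.9252e+10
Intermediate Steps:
H(W) = (W + 1/W)**2
(-137270 + (162134 + 168789))*(d + H(436)) = (-137270 + (162134 + 168789))*(-90681 + (1 + 436**2)**2/436**2) = (-137270 + 330923)*(-90681 + (1 + 190096)**2/190096) = 193653*(-90681 + (1/190096)*190097**2) = 193653*(-90681 + (1/190096)*36136869409) = 193653*(-90681 + 36136869409/190096) = 193653*(18898774033/190096) = 3659804287812549/190096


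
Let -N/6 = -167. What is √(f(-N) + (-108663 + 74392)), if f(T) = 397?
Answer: I*√33874 ≈ 184.05*I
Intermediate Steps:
N = 1002 (N = -6*(-167) = 1002)
√(f(-N) + (-108663 + 74392)) = √(397 + (-108663 + 74392)) = √(397 - 34271) = √(-33874) = I*√33874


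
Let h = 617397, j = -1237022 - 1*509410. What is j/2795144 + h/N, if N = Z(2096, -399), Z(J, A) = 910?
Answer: 215515533381/317947630 ≈ 677.83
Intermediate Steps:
j = -1746432 (j = -1237022 - 509410 = -1746432)
N = 910
j/2795144 + h/N = -1746432/2795144 + 617397/910 = -1746432*1/2795144 + 617397*(1/910) = -218304/349393 + 617397/910 = 215515533381/317947630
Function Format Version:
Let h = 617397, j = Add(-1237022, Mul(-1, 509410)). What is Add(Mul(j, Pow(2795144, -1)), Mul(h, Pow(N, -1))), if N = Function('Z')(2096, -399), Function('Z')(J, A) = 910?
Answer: Rational(215515533381, 317947630) ≈ 677.83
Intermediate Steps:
j = -1746432 (j = Add(-1237022, -509410) = -1746432)
N = 910
Add(Mul(j, Pow(2795144, -1)), Mul(h, Pow(N, -1))) = Add(Mul(-1746432, Pow(2795144, -1)), Mul(617397, Pow(910, -1))) = Add(Mul(-1746432, Rational(1, 2795144)), Mul(617397, Rational(1, 910))) = Add(Rational(-218304, 349393), Rational(617397, 910)) = Rational(215515533381, 317947630)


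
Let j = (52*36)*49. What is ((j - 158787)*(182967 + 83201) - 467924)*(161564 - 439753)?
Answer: 4965514480269004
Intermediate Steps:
j = 91728 (j = 1872*49 = 91728)
((j - 158787)*(182967 + 83201) - 467924)*(161564 - 439753) = ((91728 - 158787)*(182967 + 83201) - 467924)*(161564 - 439753) = (-67059*266168 - 467924)*(-278189) = (-17848959912 - 467924)*(-278189) = -17849427836*(-278189) = 4965514480269004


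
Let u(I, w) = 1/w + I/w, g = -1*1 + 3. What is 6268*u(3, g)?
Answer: 12536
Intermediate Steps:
g = 2 (g = -1 + 3 = 2)
u(I, w) = 1/w + I/w
6268*u(3, g) = 6268*((1 + 3)/2) = 6268*((½)*4) = 6268*2 = 12536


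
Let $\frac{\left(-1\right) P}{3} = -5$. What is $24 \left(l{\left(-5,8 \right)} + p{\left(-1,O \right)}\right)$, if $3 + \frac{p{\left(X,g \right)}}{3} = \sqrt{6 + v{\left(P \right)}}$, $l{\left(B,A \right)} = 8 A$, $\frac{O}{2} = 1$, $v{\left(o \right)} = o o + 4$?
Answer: $1320 + 72 \sqrt{235} \approx 2423.7$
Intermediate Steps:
$P = 15$ ($P = \left(-3\right) \left(-5\right) = 15$)
$v{\left(o \right)} = 4 + o^{2}$ ($v{\left(o \right)} = o^{2} + 4 = 4 + o^{2}$)
$O = 2$ ($O = 2 \cdot 1 = 2$)
$p{\left(X,g \right)} = -9 + 3 \sqrt{235}$ ($p{\left(X,g \right)} = -9 + 3 \sqrt{6 + \left(4 + 15^{2}\right)} = -9 + 3 \sqrt{6 + \left(4 + 225\right)} = -9 + 3 \sqrt{6 + 229} = -9 + 3 \sqrt{235}$)
$24 \left(l{\left(-5,8 \right)} + p{\left(-1,O \right)}\right) = 24 \left(8 \cdot 8 - \left(9 - 3 \sqrt{235}\right)\right) = 24 \left(64 - \left(9 - 3 \sqrt{235}\right)\right) = 24 \left(55 + 3 \sqrt{235}\right) = 1320 + 72 \sqrt{235}$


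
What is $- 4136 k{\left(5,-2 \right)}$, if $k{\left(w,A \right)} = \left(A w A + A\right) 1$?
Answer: $-74448$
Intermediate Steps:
$k{\left(w,A \right)} = A + w A^{2}$ ($k{\left(w,A \right)} = \left(w A^{2} + A\right) 1 = \left(A + w A^{2}\right) 1 = A + w A^{2}$)
$- 4136 k{\left(5,-2 \right)} = - 4136 \left(- 2 \left(1 - 10\right)\right) = - 4136 \left(\left(-2\right) \left(-9\right)\right) = \left(-4136\right) 18 = -74448$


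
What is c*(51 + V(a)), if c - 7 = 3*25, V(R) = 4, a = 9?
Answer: 4510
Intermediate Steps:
c = 82 (c = 7 + 3*25 = 7 + 75 = 82)
c*(51 + V(a)) = 82*(51 + 4) = 82*55 = 4510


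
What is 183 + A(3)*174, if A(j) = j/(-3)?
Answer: 9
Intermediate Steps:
A(j) = -j/3 (A(j) = j*(-⅓) = -j/3)
183 + A(3)*174 = 183 - ⅓*3*174 = 183 - 1*174 = 183 - 174 = 9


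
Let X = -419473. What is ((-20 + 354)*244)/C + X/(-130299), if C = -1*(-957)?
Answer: 1224475885/13855127 ≈ 88.377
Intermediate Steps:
C = 957
((-20 + 354)*244)/C + X/(-130299) = ((-20 + 354)*244)/957 - 419473/(-130299) = (334*244)*(1/957) - 419473*(-1/130299) = 81496*(1/957) + 419473/130299 = 81496/957 + 419473/130299 = 1224475885/13855127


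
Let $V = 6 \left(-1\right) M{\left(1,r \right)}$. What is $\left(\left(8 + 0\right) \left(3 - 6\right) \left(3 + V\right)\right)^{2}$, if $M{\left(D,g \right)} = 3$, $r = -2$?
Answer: $129600$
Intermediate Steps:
$V = -18$ ($V = 6 \left(-1\right) 3 = \left(-6\right) 3 = -18$)
$\left(\left(8 + 0\right) \left(3 - 6\right) \left(3 + V\right)\right)^{2} = \left(\left(8 + 0\right) \left(3 - 6\right) \left(3 - 18\right)\right)^{2} = \left(8 \left(-3\right) \left(-15\right)\right)^{2} = \left(\left(-24\right) \left(-15\right)\right)^{2} = 360^{2} = 129600$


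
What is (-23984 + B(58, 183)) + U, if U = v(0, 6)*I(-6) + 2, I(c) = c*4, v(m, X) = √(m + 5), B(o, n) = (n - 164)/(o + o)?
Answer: -2781893/116 - 24*√5 ≈ -24036.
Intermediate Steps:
B(o, n) = (-164 + n)/(2*o) (B(o, n) = (-164 + n)/((2*o)) = (-164 + n)*(1/(2*o)) = (-164 + n)/(2*o))
v(m, X) = √(5 + m)
I(c) = 4*c
U = 2 - 24*√5 (U = √(5 + 0)*(4*(-6)) + 2 = √5*(-24) + 2 = -24*√5 + 2 = 2 - 24*√5 ≈ -51.666)
(-23984 + B(58, 183)) + U = (-23984 + (½)*(-164 + 183)/58) + (2 - 24*√5) = (-23984 + (½)*(1/58)*19) + (2 - 24*√5) = (-23984 + 19/116) + (2 - 24*√5) = -2782125/116 + (2 - 24*√5) = -2781893/116 - 24*√5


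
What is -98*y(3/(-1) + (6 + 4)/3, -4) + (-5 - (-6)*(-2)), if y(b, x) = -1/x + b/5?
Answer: -1441/30 ≈ -48.033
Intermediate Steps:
y(b, x) = -1/x + b/5 (y(b, x) = -1/x + b*(1/5) = -1/x + b/5)
-98*y(3/(-1) + (6 + 4)/3, -4) + (-5 - (-6)*(-2)) = -98*(-1/(-4) + (3/(-1) + (6 + 4)/3)/5) + (-5 - (-6)*(-2)) = -98*(-1*(-1/4) + (3*(-1) + 10*(1/3))/5) + (-5 - 3*4) = -98*(1/4 + (-3 + 10/3)/5) + (-5 - 12) = -98*(1/4 + (1/5)*(1/3)) - 17 = -98*(1/4 + 1/15) - 17 = -98*19/60 - 17 = -931/30 - 17 = -1441/30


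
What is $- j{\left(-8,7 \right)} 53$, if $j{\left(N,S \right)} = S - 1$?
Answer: $-318$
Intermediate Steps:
$j{\left(N,S \right)} = -1 + S$ ($j{\left(N,S \right)} = S - 1 = -1 + S$)
$- j{\left(-8,7 \right)} 53 = - (-1 + 7) 53 = \left(-1\right) 6 \cdot 53 = \left(-6\right) 53 = -318$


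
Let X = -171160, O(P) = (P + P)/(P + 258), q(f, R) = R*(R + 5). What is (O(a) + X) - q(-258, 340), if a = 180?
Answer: -21057520/73 ≈ -2.8846e+5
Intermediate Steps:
q(f, R) = R*(5 + R)
O(P) = 2*P/(258 + P) (O(P) = (2*P)/(258 + P) = 2*P/(258 + P))
(O(a) + X) - q(-258, 340) = (2*180/(258 + 180) - 171160) - 340*(5 + 340) = (2*180/438 - 171160) - 340*345 = (2*180*(1/438) - 171160) - 1*117300 = (60/73 - 171160) - 117300 = -12494620/73 - 117300 = -21057520/73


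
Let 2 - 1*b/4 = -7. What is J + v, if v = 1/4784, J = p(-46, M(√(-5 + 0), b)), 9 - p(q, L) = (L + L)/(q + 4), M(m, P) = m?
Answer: 43057/4784 + I*√5/21 ≈ 9.0002 + 0.10648*I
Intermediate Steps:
b = 36 (b = 8 - 4*(-7) = 8 + 28 = 36)
p(q, L) = 9 - 2*L/(4 + q) (p(q, L) = 9 - (L + L)/(q + 4) = 9 - 2*L/(4 + q))
J = 9 + I*√5/21 (J = (36 - 2*√(-5 + 0) + 9*(-46))/(4 - 46) = (36 - 2*I*√5 - 414)/(-42) = -(36 - 2*I*√5 - 414)/42 = -(-378 - 2*I*√5)/42 = 9 + I*√5/21 ≈ 9.0 + 0.10648*I)
v = 1/4784 ≈ 0.00020903
J + v = (9 + I*√5/21) + 1/4784 = 43057/4784 + I*√5/21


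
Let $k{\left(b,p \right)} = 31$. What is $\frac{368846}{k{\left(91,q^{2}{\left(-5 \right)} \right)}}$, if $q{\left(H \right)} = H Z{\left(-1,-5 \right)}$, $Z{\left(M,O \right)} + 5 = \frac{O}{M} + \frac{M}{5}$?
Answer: $\frac{368846}{31} \approx 11898.0$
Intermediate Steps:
$Z{\left(M,O \right)} = -5 + \frac{M}{5} + \frac{O}{M}$ ($Z{\left(M,O \right)} = -5 + \left(\frac{O}{M} + \frac{M}{5}\right) = -5 + \left(\frac{M}{5} + \frac{O}{M}\right) = -5 + \frac{M}{5} + \frac{O}{M}$)
$q{\left(H \right)} = - \frac{H}{5}$ ($q{\left(H \right)} = H \left(-5 + \frac{1}{5} \left(-1\right) - \frac{5}{-1}\right) = H \left(-5 - \frac{1}{5} - -5\right) = H \left(-5 - \frac{1}{5} + 5\right) = H \left(- \frac{1}{5}\right) = - \frac{H}{5}$)
$\frac{368846}{k{\left(91,q^{2}{\left(-5 \right)} \right)}} = \frac{368846}{31}$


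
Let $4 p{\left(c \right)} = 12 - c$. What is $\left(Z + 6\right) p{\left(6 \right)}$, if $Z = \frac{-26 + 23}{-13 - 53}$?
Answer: $\frac{399}{44} \approx 9.0682$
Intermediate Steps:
$p{\left(c \right)} = 3 - \frac{c}{4}$ ($p{\left(c \right)} = \frac{12 - c}{4} = 3 - \frac{c}{4}$)
$Z = \frac{1}{22}$ ($Z = - \frac{3}{-66} = \left(-3\right) \left(- \frac{1}{66}\right) = \frac{1}{22} \approx 0.045455$)
$\left(Z + 6\right) p{\left(6 \right)} = \left(\frac{1}{22} + 6\right) \left(3 - \frac{3}{2}\right) = \frac{133 \left(3 - \frac{3}{2}\right)}{22} = \frac{133}{22} \cdot \frac{3}{2} = \frac{399}{44}$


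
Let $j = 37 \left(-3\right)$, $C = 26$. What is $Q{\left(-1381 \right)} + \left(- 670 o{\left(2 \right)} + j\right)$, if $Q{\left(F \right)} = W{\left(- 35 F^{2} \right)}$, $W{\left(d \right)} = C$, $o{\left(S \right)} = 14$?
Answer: $-9465$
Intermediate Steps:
$j = -111$
$W{\left(d \right)} = 26$
$Q{\left(F \right)} = 26$
$Q{\left(-1381 \right)} + \left(- 670 o{\left(2 \right)} + j\right) = 26 - 9491 = -9465$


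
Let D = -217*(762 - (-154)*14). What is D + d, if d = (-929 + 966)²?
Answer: -631837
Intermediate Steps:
D = -633206 (D = -217*(762 - 1*(-2156)) = -217*(762 + 2156) = -217*2918 = -633206)
d = 1369 (d = 37² = 1369)
D + d = -633206 + 1369 = -631837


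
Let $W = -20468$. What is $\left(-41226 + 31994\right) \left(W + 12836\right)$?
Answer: $70458624$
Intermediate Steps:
$\left(-41226 + 31994\right) \left(W + 12836\right) = \left(-41226 + 31994\right) \left(-20468 + 12836\right) = \left(-9232\right) \left(-7632\right) = 70458624$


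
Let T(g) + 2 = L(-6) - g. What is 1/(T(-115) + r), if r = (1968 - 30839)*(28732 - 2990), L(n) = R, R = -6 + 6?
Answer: -1/743197169 ≈ -1.3455e-9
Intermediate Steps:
R = 0
L(n) = 0
T(g) = -2 - g (T(g) = -2 + (0 - g) = -2 - g)
r = -743197282 (r = -28871*25742 = -743197282)
1/(T(-115) + r) = 1/((-2 - 1*(-115)) - 743197282) = 1/((-2 + 115) - 743197282) = 1/(113 - 743197282) = 1/(-743197169) = -1/743197169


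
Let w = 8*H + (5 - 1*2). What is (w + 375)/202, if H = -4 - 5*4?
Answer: 93/101 ≈ 0.92079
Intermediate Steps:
H = -24 (H = -4 - 20 = -24)
w = -189 (w = 8*(-24) + (5 - 1*2) = -192 + (5 - 2) = -192 + 3 = -189)
(w + 375)/202 = (-189 + 375)/202 = (1/202)*186 = 93/101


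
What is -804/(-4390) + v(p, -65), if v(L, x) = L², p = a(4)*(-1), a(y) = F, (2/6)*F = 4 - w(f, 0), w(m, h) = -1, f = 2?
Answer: 494277/2195 ≈ 225.18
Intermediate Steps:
F = 15 (F = 3*(4 - 1*(-1)) = 3*(4 + 1) = 3*5 = 15)
a(y) = 15
p = -15 (p = 15*(-1) = -15)
-804/(-4390) + v(p, -65) = -804/(-4390) + (-15)² = -804*(-1/4390) + 225 = 402/2195 + 225 = 494277/2195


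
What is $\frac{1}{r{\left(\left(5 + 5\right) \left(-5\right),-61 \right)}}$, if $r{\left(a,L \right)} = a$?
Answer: $- \frac{1}{50} \approx -0.02$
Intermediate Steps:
$\frac{1}{r{\left(\left(5 + 5\right) \left(-5\right),-61 \right)}} = \frac{1}{\left(5 + 5\right) \left(-5\right)} = \frac{1}{10 \left(-5\right)} = \frac{1}{-50} = - \frac{1}{50}$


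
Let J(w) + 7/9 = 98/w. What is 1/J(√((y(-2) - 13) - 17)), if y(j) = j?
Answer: -72/27839 + 162*I*√2/3977 ≈ -0.0025863 + 0.057607*I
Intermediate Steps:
J(w) = -7/9 + 98/w
1/J(√((y(-2) - 13) - 17)) = 1/(-7/9 + 98/(√((-2 - 13) - 17))) = 1/(-7/9 + 98/(√(-15 - 17))) = 1/(-7/9 + 98/(√(-32))) = 1/(-7/9 + 98/((4*I*√2))) = 1/(-7/9 + 98*(-I*√2/8)) = 1/(-7/9 - 49*I*√2/4)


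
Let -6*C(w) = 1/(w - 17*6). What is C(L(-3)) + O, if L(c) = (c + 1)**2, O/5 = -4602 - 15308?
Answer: -58535399/588 ≈ -99550.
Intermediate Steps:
O = -99550 (O = 5*(-4602 - 15308) = 5*(-19910) = -99550)
L(c) = (1 + c)**2
C(w) = -1/(6*(-102 + w)) (C(w) = -1/(6*(w - 17*6)) = -1/(6*(w - 102)) = -1/(6*(-102 + w)))
C(L(-3)) + O = -1/(-612 + 6*(1 - 3)**2) - 99550 = -1/(-612 + 6*(-2)**2) - 99550 = -1/(-612 + 6*4) - 99550 = -1/(-612 + 24) - 99550 = -1/(-588) - 99550 = -1*(-1/588) - 99550 = 1/588 - 99550 = -58535399/588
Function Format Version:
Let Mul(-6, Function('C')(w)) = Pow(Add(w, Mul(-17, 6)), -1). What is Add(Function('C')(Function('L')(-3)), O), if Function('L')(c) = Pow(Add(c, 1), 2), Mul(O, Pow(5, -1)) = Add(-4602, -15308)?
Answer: Rational(-58535399, 588) ≈ -99550.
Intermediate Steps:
O = -99550 (O = Mul(5, Add(-4602, -15308)) = Mul(5, -19910) = -99550)
Function('L')(c) = Pow(Add(1, c), 2)
Function('C')(w) = Mul(Rational(-1, 6), Pow(Add(-102, w), -1)) (Function('C')(w) = Mul(Rational(-1, 6), Pow(Add(w, Mul(-17, 6)), -1)) = Mul(Rational(-1, 6), Pow(Add(w, -102), -1)) = Mul(Rational(-1, 6), Pow(Add(-102, w), -1)))
Add(Function('C')(Function('L')(-3)), O) = Add(Mul(-1, Pow(Add(-612, Mul(6, Pow(Add(1, -3), 2))), -1)), -99550) = Add(Mul(-1, Pow(Add(-612, Mul(6, Pow(-2, 2))), -1)), -99550) = Add(Mul(-1, Pow(Add(-612, Mul(6, 4)), -1)), -99550) = Add(Mul(-1, Pow(Add(-612, 24), -1)), -99550) = Add(Mul(-1, Pow(-588, -1)), -99550) = Add(Mul(-1, Rational(-1, 588)), -99550) = Add(Rational(1, 588), -99550) = Rational(-58535399, 588)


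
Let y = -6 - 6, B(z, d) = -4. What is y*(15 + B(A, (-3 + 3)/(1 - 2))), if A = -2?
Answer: -132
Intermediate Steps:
y = -12
y*(15 + B(A, (-3 + 3)/(1 - 2))) = -12*(15 - 4) = -12*11 = -132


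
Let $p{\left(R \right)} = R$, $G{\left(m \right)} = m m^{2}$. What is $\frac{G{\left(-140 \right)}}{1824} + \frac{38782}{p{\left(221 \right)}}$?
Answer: $- \frac{16740176}{12597} \approx -1328.9$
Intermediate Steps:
$G{\left(m \right)} = m^{3}$
$\frac{G{\left(-140 \right)}}{1824} + \frac{38782}{p{\left(221 \right)}} = \frac{\left(-140\right)^{3}}{1824} + \frac{38782}{221} = \left(-2744000\right) \frac{1}{1824} + 38782 \cdot \frac{1}{221} = - \frac{85750}{57} + \frac{38782}{221} = - \frac{16740176}{12597}$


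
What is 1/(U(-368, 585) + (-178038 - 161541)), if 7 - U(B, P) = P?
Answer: -1/340157 ≈ -2.9398e-6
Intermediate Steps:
U(B, P) = 7 - P
1/(U(-368, 585) + (-178038 - 161541)) = 1/((7 - 1*585) + (-178038 - 161541)) = 1/((7 - 585) - 339579) = 1/(-578 - 339579) = 1/(-340157) = -1/340157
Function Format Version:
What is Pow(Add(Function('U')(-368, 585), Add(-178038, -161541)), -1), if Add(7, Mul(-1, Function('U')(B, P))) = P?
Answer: Rational(-1, 340157) ≈ -2.9398e-6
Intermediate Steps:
Function('U')(B, P) = Add(7, Mul(-1, P))
Pow(Add(Function('U')(-368, 585), Add(-178038, -161541)), -1) = Pow(Add(Add(7, Mul(-1, 585)), Add(-178038, -161541)), -1) = Pow(Add(Add(7, -585), -339579), -1) = Pow(Add(-578, -339579), -1) = Pow(-340157, -1) = Rational(-1, 340157)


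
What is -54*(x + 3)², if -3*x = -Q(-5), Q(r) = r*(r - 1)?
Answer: -9126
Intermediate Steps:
Q(r) = r*(-1 + r)
x = 10 (x = -(-1)*(-5*(-1 - 5))/3 = -(-1)*(-5*(-6))/3 = -(-1)*30/3 = -⅓*(-30) = 10)
-54*(x + 3)² = -54*(10 + 3)² = -54*13² = -54*169 = -9126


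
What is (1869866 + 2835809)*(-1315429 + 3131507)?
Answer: 8545872842650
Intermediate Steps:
(1869866 + 2835809)*(-1315429 + 3131507) = 4705675*1816078 = 8545872842650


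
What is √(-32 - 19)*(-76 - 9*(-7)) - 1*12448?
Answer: -12448 - 13*I*√51 ≈ -12448.0 - 92.839*I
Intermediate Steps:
√(-32 - 19)*(-76 - 9*(-7)) - 1*12448 = √(-51)*(-76 + 63) - 12448 = (I*√51)*(-13) - 12448 = -13*I*√51 - 12448 = -12448 - 13*I*√51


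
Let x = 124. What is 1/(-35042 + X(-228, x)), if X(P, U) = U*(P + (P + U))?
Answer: -1/76210 ≈ -1.3122e-5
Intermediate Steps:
X(P, U) = U*(U + 2*P)
1/(-35042 + X(-228, x)) = 1/(-35042 + 124*(124 + 2*(-228))) = 1/(-35042 + 124*(124 - 456)) = 1/(-35042 + 124*(-332)) = 1/(-35042 - 41168) = 1/(-76210) = -1/76210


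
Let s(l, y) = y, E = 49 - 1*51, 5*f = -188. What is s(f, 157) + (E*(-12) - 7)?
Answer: 174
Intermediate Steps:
f = -188/5 (f = (⅕)*(-188) = -188/5 ≈ -37.600)
E = -2 (E = 49 - 51 = -2)
s(f, 157) + (E*(-12) - 7) = 157 + (-2*(-12) - 7) = 157 + (24 - 7) = 157 + 17 = 174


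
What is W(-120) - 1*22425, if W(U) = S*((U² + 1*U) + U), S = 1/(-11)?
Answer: -260835/11 ≈ -23712.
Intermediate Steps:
S = -1/11 ≈ -0.090909
W(U) = -2*U/11 - U²/11 (W(U) = -((U² + 1*U) + U)/11 = -((U² + U) + U)/11 = -((U + U²) + U)/11 = -(U² + 2*U)/11 = -2*U/11 - U²/11)
W(-120) - 1*22425 = -1/11*(-120)*(2 - 120) - 1*22425 = -1/11*(-120)*(-118) - 22425 = -14160/11 - 22425 = -260835/11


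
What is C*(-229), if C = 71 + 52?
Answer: -28167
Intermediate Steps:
C = 123
C*(-229) = 123*(-229) = -28167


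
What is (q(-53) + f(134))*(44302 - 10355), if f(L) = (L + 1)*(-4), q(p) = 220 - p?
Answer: -9063849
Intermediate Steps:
f(L) = -4 - 4*L (f(L) = (1 + L)*(-4) = -4 - 4*L)
(q(-53) + f(134))*(44302 - 10355) = ((220 - 1*(-53)) + (-4 - 4*134))*(44302 - 10355) = ((220 + 53) + (-4 - 536))*33947 = (273 - 540)*33947 = -267*33947 = -9063849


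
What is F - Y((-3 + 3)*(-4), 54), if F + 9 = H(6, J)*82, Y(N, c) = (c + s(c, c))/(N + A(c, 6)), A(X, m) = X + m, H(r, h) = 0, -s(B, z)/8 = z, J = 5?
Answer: -27/10 ≈ -2.7000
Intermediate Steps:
s(B, z) = -8*z
Y(N, c) = -7*c/(6 + N + c) (Y(N, c) = (c - 8*c)/(N + (c + 6)) = (-7*c)/(N + (6 + c)) = (-7*c)/(6 + N + c) = -7*c/(6 + N + c))
F = -9 (F = -9 + 0*82 = -9 + 0 = -9)
F - Y((-3 + 3)*(-4), 54) = -9 - (-7)*54/(6 + (-3 + 3)*(-4) + 54) = -9 - (-7)*54/(6 + 0*(-4) + 54) = -9 - (-7)*54/(6 + 0 + 54) = -9 - (-7)*54/60 = -9 - 1*(-63/10) = -9 + 63/10 = -27/10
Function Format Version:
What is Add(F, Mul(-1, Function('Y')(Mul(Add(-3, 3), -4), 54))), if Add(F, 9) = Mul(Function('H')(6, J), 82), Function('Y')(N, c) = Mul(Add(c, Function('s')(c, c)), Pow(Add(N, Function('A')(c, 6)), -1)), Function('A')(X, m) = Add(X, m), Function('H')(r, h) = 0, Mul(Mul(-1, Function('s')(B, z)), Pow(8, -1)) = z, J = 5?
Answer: Rational(-27, 10) ≈ -2.7000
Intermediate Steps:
Function('s')(B, z) = Mul(-8, z)
Function('Y')(N, c) = Mul(-7, c, Pow(Add(6, N, c), -1)) (Function('Y')(N, c) = Mul(Add(c, Mul(-8, c)), Pow(Add(N, Add(c, 6)), -1)) = Mul(Mul(-7, c), Pow(Add(N, Add(6, c)), -1)) = Mul(Mul(-7, c), Pow(Add(6, N, c), -1)) = Mul(-7, c, Pow(Add(6, N, c), -1)))
F = -9 (F = Add(-9, Mul(0, 82)) = Add(-9, 0) = -9)
Add(F, Mul(-1, Function('Y')(Mul(Add(-3, 3), -4), 54))) = Add(-9, Mul(-1, Mul(-7, 54, Pow(Add(6, Mul(Add(-3, 3), -4), 54), -1)))) = Add(-9, Mul(-1, Mul(-7, 54, Pow(Add(6, Mul(0, -4), 54), -1)))) = Add(-9, Mul(-1, Mul(-7, 54, Pow(Add(6, 0, 54), -1)))) = Add(-9, Mul(-1, Mul(-7, 54, Pow(60, -1)))) = Add(-9, Mul(-1, Mul(-7, 54, Rational(1, 60)))) = Add(-9, Mul(-1, Rational(-63, 10))) = Add(-9, Rational(63, 10)) = Rational(-27, 10)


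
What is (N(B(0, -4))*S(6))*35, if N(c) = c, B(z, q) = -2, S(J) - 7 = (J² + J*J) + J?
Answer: -5950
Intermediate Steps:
S(J) = 7 + J + 2*J² (S(J) = 7 + ((J² + J*J) + J) = 7 + ((J² + J²) + J) = 7 + (2*J² + J) = 7 + (J + 2*J²) = 7 + J + 2*J²)
(N(B(0, -4))*S(6))*35 = -2*(7 + 6 + 2*6²)*35 = -2*(7 + 6 + 2*36)*35 = -2*(7 + 6 + 72)*35 = -2*85*35 = -170*35 = -5950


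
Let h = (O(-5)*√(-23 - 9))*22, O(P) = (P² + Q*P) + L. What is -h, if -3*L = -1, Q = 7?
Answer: 2552*I*√2/3 ≈ 1203.0*I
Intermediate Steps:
L = ⅓ (L = -⅓*(-1) = ⅓ ≈ 0.33333)
O(P) = ⅓ + P² + 7*P (O(P) = (P² + 7*P) + ⅓ = ⅓ + P² + 7*P)
h = -2552*I*√2/3 (h = ((⅓ + (-5)² + 7*(-5))*√(-23 - 9))*22 = ((⅓ + 25 - 35)*√(-32))*22 = -116*I*√2/3*22 = -2552*I*√2/3 ≈ -1203.0*I)
-h = -(-2552)*I*√2/3 = 2552*I*√2/3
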